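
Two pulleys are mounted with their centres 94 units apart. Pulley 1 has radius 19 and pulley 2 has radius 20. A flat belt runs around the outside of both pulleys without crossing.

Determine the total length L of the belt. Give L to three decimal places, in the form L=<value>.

open belt: β = asin((r2−r1)/C) = asin(1/94) = 0.6095°
wrap1 = π − 2β = 178.7809°
wrap2 = π + 2β = 181.2191°
tangent length = C·cosβ = 93.9947
L = r1·wrap1 + r2·wrap2 + 2·C·cosβ = 19·3.1203 + 20·3.1629 + 2·93.9947 = 310.5328

L=310.533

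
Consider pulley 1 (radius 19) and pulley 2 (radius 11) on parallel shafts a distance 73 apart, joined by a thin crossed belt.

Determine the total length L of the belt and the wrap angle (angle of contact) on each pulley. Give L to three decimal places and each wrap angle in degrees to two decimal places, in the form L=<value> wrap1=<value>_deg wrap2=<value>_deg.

L=252.760 wrap1=228.53_deg wrap2=228.53_deg

crossed belt: β = asin((r1+r2)/C) = asin(30/73) = 24.2651°
wrap1 = wrap2 = π + 2β = 228.5302°
tangent length = C·cosβ = 66.5507
L = (r1+r2)·wrap + 2·C·cosβ = 30·3.9886 + 2·66.5507 = 252.7596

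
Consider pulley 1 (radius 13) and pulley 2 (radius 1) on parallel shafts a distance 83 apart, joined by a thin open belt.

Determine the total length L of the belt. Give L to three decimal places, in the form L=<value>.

L=211.720

open belt: β = asin((r2−r1)/C) = asin(-12/83) = -8.3129°
wrap1 = π − 2β = 196.6257°
wrap2 = π + 2β = 163.3743°
tangent length = C·cosβ = 82.1279
L = r1·wrap1 + r2·wrap2 + 2·C·cosβ = 13·3.4318 + 1·2.8514 + 2·82.1279 = 211.7203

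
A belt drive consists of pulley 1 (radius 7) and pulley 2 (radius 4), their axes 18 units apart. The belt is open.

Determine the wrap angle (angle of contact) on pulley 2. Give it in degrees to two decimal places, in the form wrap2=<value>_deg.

wrap2=160.81_deg

open belt: β = asin((r2−r1)/C) = asin(-3/18) = -9.5941°
wrap1 = π − 2β = 199.1881°
wrap2 = π + 2β = 160.8119°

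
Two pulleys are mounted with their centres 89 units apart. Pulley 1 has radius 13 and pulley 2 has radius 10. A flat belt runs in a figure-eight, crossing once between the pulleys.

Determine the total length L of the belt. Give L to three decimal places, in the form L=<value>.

crossed belt: β = asin((r1+r2)/C) = asin(23/89) = 14.9767°
wrap1 = wrap2 = π + 2β = 209.9535°
tangent length = C·cosβ = 85.9767
L = (r1+r2)·wrap + 2·C·cosβ = 23·3.6644 + 2·85.9767 = 256.2342

L=256.234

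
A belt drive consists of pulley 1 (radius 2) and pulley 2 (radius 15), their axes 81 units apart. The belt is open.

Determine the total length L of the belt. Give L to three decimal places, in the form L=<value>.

open belt: β = asin((r2−r1)/C) = asin(13/81) = 9.2356°
wrap1 = π − 2β = 161.5289°
wrap2 = π + 2β = 198.4711°
tangent length = C·cosβ = 79.9500
L = r1·wrap1 + r2·wrap2 + 2·C·cosβ = 2·2.8192 + 15·3.4640 + 2·79.9500 = 217.4980

L=217.498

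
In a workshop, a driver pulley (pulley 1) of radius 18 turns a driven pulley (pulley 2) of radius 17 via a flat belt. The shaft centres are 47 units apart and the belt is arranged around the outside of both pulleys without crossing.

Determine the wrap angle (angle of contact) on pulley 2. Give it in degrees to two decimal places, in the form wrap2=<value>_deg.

open belt: β = asin((r2−r1)/C) = asin(-1/47) = -1.2192°
wrap1 = π − 2β = 182.4383°
wrap2 = π + 2β = 177.5617°

wrap2=177.56_deg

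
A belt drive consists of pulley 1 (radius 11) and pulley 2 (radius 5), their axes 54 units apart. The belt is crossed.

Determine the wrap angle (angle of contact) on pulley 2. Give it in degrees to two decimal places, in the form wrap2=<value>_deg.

wrap2=214.47_deg

crossed belt: β = asin((r1+r2)/C) = asin(16/54) = 17.2353°
wrap1 = wrap2 = π + 2β = 214.4706°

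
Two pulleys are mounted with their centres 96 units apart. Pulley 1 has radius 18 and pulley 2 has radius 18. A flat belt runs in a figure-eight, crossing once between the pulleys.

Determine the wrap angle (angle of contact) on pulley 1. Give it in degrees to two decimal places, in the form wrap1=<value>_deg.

crossed belt: β = asin((r1+r2)/C) = asin(36/96) = 22.0243°
wrap1 = wrap2 = π + 2β = 224.0486°

wrap1=224.05_deg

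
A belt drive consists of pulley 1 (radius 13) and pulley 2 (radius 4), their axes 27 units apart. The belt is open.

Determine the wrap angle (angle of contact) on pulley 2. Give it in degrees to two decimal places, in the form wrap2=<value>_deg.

wrap2=141.06_deg

open belt: β = asin((r2−r1)/C) = asin(-9/27) = -19.4712°
wrap1 = π − 2β = 218.9424°
wrap2 = π + 2β = 141.0576°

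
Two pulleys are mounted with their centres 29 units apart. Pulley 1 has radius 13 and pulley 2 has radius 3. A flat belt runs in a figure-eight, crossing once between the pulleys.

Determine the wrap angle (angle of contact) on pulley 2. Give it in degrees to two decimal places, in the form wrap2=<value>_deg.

wrap2=246.97_deg

crossed belt: β = asin((r1+r2)/C) = asin(16/29) = 33.4854°
wrap1 = wrap2 = π + 2β = 246.9708°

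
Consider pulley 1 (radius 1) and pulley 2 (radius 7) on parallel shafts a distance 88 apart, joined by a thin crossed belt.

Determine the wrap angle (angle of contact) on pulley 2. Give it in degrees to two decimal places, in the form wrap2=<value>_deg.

wrap2=190.43_deg

crossed belt: β = asin((r1+r2)/C) = asin(8/88) = 5.2159°
wrap1 = wrap2 = π + 2β = 190.4318°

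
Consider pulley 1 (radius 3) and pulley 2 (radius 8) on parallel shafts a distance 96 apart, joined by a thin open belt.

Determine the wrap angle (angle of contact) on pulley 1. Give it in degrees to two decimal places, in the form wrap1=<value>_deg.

wrap1=174.03_deg

open belt: β = asin((r2−r1)/C) = asin(5/96) = 2.9855°
wrap1 = π − 2β = 174.0290°
wrap2 = π + 2β = 185.9710°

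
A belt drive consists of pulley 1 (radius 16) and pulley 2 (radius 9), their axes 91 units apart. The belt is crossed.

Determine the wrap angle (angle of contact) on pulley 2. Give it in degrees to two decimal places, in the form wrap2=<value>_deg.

wrap2=211.89_deg

crossed belt: β = asin((r1+r2)/C) = asin(25/91) = 15.9456°
wrap1 = wrap2 = π + 2β = 211.8913°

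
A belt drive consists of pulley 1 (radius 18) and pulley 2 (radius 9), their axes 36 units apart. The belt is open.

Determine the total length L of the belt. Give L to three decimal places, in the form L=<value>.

open belt: β = asin((r2−r1)/C) = asin(-9/36) = -14.4775°
wrap1 = π − 2β = 208.9550°
wrap2 = π + 2β = 151.0450°
tangent length = C·cosβ = 34.8569
L = r1·wrap1 + r2·wrap2 + 2·C·cosβ = 18·3.6470 + 9·2.6362 + 2·34.8569 = 159.0849

L=159.085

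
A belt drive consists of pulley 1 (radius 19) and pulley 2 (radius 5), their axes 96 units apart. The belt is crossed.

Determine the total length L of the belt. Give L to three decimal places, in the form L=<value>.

L=273.430

crossed belt: β = asin((r1+r2)/C) = asin(24/96) = 14.4775°
wrap1 = wrap2 = π + 2β = 208.9550°
tangent length = C·cosβ = 92.9516
L = (r1+r2)·wrap + 2·C·cosβ = 24·3.6470 + 2·92.9516 = 273.4301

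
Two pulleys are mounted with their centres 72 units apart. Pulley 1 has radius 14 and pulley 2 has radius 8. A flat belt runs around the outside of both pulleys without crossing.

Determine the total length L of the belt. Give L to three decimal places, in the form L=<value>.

open belt: β = asin((r2−r1)/C) = asin(-6/72) = -4.7802°
wrap1 = π − 2β = 189.5604°
wrap2 = π + 2β = 170.4396°
tangent length = C·cosβ = 71.7496
L = r1·wrap1 + r2·wrap2 + 2·C·cosβ = 14·3.3085 + 8·2.9747 + 2·71.7496 = 213.6153

L=213.615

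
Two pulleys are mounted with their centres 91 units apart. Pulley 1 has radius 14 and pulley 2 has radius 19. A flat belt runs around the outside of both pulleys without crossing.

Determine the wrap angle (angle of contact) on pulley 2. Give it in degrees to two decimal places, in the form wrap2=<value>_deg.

open belt: β = asin((r2−r1)/C) = asin(5/91) = 3.1497°
wrap1 = π − 2β = 173.7006°
wrap2 = π + 2β = 186.2994°

wrap2=186.30_deg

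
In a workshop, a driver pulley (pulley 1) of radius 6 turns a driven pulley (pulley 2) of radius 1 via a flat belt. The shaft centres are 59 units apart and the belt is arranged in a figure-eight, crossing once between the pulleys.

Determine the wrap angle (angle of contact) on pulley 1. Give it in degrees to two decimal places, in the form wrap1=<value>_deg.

wrap1=193.63_deg

crossed belt: β = asin((r1+r2)/C) = asin(7/59) = 6.8139°
wrap1 = wrap2 = π + 2β = 193.6277°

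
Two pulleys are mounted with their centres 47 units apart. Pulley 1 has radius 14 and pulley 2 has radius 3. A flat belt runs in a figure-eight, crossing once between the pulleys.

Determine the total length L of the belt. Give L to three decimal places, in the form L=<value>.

crossed belt: β = asin((r1+r2)/C) = asin(17/47) = 21.2048°
wrap1 = wrap2 = π + 2β = 222.4095°
tangent length = C·cosβ = 43.8178
L = (r1+r2)·wrap + 2·C·cosβ = 17·3.8818 + 2·43.8178 = 153.6258

L=153.626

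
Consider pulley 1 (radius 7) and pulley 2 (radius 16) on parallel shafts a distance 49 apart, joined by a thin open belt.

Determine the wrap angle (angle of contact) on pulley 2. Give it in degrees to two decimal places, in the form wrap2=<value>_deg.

open belt: β = asin((r2−r1)/C) = asin(9/49) = 10.5838°
wrap1 = π − 2β = 158.8324°
wrap2 = π + 2β = 201.1676°

wrap2=201.17_deg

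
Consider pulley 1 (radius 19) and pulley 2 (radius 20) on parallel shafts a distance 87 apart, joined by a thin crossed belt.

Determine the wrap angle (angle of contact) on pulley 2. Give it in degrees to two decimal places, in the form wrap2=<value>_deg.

wrap2=233.27_deg

crossed belt: β = asin((r1+r2)/C) = asin(39/87) = 26.6331°
wrap1 = wrap2 = π + 2β = 233.2662°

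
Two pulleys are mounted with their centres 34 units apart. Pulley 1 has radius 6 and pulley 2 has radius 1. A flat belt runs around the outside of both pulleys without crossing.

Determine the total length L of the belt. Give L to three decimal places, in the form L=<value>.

L=90.728

open belt: β = asin((r2−r1)/C) = asin(-5/34) = -8.4565°
wrap1 = π − 2β = 196.9130°
wrap2 = π + 2β = 163.0870°
tangent length = C·cosβ = 33.6303
L = r1·wrap1 + r2·wrap2 + 2·C·cosβ = 6·3.4368 + 1·2.8464 + 2·33.6303 = 90.7278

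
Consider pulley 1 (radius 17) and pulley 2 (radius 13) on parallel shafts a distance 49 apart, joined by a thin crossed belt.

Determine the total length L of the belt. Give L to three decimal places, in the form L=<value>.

L=211.267

crossed belt: β = asin((r1+r2)/C) = asin(30/49) = 37.7520°
wrap1 = wrap2 = π + 2β = 255.5040°
tangent length = C·cosβ = 38.7427
L = (r1+r2)·wrap + 2·C·cosβ = 30·4.4594 + 2·38.7427 = 211.2671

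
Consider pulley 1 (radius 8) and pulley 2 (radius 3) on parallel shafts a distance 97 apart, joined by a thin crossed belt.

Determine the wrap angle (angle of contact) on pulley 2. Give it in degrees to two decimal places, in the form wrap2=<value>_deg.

wrap2=193.02_deg

crossed belt: β = asin((r1+r2)/C) = asin(11/97) = 6.5115°
wrap1 = wrap2 = π + 2β = 193.0229°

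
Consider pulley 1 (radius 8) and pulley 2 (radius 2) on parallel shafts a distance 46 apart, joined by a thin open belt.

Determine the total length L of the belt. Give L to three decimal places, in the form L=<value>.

open belt: β = asin((r2−r1)/C) = asin(-6/46) = -7.4947°
wrap1 = π − 2β = 194.9894°
wrap2 = π + 2β = 165.0106°
tangent length = C·cosβ = 45.6070
L = r1·wrap1 + r2·wrap2 + 2·C·cosβ = 8·3.4032 + 2·2.8800 + 2·45.6070 = 124.1997

L=124.200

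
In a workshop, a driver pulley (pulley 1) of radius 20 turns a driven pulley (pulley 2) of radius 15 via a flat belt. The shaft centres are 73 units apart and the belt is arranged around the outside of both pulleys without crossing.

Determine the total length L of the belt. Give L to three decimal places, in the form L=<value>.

L=256.298

open belt: β = asin((r2−r1)/C) = asin(-5/73) = -3.9274°
wrap1 = π − 2β = 187.8549°
wrap2 = π + 2β = 172.1451°
tangent length = C·cosβ = 72.8286
L = r1·wrap1 + r2·wrap2 + 2·C·cosβ = 20·3.2787 + 15·3.0045 + 2·72.8286 = 256.2983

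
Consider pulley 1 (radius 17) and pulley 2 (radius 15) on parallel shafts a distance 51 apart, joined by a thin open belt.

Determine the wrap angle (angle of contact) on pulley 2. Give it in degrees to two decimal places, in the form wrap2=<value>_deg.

wrap2=175.51_deg

open belt: β = asin((r2−r1)/C) = asin(-2/51) = -2.2475°
wrap1 = π − 2β = 184.4949°
wrap2 = π + 2β = 175.5051°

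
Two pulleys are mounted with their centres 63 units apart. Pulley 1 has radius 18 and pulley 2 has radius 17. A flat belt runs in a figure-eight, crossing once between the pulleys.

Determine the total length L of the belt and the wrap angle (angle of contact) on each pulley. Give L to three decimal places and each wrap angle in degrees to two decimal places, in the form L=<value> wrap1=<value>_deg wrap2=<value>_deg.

L=255.954 wrap1=247.50_deg wrap2=247.50_deg

crossed belt: β = asin((r1+r2)/C) = asin(35/63) = 33.7490°
wrap1 = wrap2 = π + 2β = 247.4980°
tangent length = C·cosβ = 52.3832
L = (r1+r2)·wrap + 2·C·cosβ = 35·4.3197 + 2·52.3832 = 255.9543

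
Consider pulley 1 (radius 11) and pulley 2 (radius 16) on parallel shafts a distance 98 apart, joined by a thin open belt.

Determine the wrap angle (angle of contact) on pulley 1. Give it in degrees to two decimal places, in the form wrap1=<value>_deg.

open belt: β = asin((r2−r1)/C) = asin(5/98) = 2.9245°
wrap1 = π − 2β = 174.1510°
wrap2 = π + 2β = 185.8490°

wrap1=174.15_deg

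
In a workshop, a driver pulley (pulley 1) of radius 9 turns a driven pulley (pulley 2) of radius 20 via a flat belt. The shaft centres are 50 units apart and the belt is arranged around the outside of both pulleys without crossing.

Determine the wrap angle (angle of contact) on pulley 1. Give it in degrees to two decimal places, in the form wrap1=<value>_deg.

open belt: β = asin((r2−r1)/C) = asin(11/50) = 12.7090°
wrap1 = π − 2β = 154.5819°
wrap2 = π + 2β = 205.4181°

wrap1=154.58_deg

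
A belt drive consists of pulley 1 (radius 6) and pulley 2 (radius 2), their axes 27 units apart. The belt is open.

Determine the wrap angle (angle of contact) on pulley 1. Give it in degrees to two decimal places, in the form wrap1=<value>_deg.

wrap1=197.04_deg

open belt: β = asin((r2−r1)/C) = asin(-4/27) = -8.5196°
wrap1 = π − 2β = 197.0392°
wrap2 = π + 2β = 162.9608°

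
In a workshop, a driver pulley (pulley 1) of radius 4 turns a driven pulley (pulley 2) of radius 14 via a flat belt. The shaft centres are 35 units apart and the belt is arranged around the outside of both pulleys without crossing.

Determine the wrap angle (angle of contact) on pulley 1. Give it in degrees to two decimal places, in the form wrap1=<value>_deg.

open belt: β = asin((r2−r1)/C) = asin(10/35) = 16.6015°
wrap1 = π − 2β = 146.7969°
wrap2 = π + 2β = 213.2031°

wrap1=146.80_deg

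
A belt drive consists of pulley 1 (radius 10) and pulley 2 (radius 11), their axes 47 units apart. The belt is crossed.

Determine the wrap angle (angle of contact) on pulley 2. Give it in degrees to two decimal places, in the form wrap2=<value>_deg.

crossed belt: β = asin((r1+r2)/C) = asin(21/47) = 26.5391°
wrap1 = wrap2 = π + 2β = 233.0782°

wrap2=233.08_deg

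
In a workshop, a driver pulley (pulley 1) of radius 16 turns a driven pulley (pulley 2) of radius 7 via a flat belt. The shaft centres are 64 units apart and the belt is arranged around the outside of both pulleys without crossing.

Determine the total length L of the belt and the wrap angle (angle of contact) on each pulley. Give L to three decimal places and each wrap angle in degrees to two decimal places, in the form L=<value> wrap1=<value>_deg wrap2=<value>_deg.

L=201.524 wrap1=196.17_deg wrap2=163.83_deg

open belt: β = asin((r2−r1)/C) = asin(-9/64) = -8.0840°
wrap1 = π − 2β = 196.1680°
wrap2 = π + 2β = 163.8320°
tangent length = C·cosβ = 63.3640
L = r1·wrap1 + r2·wrap2 + 2·C·cosβ = 16·3.4238 + 7·2.8594 + 2·63.3640 = 201.5244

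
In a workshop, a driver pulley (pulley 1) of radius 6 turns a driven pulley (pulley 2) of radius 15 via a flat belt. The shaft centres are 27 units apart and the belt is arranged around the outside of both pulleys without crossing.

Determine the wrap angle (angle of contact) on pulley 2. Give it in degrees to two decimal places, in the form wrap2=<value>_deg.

wrap2=218.94_deg

open belt: β = asin((r2−r1)/C) = asin(9/27) = 19.4712°
wrap1 = π − 2β = 141.0576°
wrap2 = π + 2β = 218.9424°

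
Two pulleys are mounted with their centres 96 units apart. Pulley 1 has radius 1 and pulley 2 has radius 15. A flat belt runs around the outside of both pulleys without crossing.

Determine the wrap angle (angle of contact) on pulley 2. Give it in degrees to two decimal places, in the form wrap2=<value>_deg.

wrap2=196.77_deg

open belt: β = asin((r2−r1)/C) = asin(14/96) = 8.3855°
wrap1 = π − 2β = 163.2289°
wrap2 = π + 2β = 196.7711°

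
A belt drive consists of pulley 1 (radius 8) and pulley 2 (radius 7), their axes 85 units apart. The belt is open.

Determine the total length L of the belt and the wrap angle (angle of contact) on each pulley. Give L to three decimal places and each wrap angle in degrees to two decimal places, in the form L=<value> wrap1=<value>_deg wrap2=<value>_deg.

L=217.136 wrap1=181.35_deg wrap2=178.65_deg

open belt: β = asin((r2−r1)/C) = asin(-1/85) = -0.6741°
wrap1 = π − 2β = 181.3482°
wrap2 = π + 2β = 178.6518°
tangent length = C·cosβ = 84.9941
L = r1·wrap1 + r2·wrap2 + 2·C·cosβ = 8·3.1651 + 7·3.1181 + 2·84.9941 = 217.1357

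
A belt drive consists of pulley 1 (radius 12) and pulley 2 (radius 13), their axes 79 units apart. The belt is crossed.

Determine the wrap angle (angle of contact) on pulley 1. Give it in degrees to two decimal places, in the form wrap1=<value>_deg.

crossed belt: β = asin((r1+r2)/C) = asin(25/79) = 18.4487°
wrap1 = wrap2 = π + 2β = 216.8974°

wrap1=216.90_deg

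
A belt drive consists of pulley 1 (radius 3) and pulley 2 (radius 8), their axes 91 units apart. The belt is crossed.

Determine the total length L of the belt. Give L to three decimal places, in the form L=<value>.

crossed belt: β = asin((r1+r2)/C) = asin(11/91) = 6.9428°
wrap1 = wrap2 = π + 2β = 193.8857°
tangent length = C·cosβ = 90.3327
L = (r1+r2)·wrap + 2·C·cosβ = 11·3.3839 + 2·90.3327 = 217.8888

L=217.889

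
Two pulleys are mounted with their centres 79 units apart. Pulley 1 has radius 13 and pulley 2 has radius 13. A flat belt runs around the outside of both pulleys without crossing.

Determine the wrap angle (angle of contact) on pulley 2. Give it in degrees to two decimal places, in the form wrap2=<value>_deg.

wrap2=180.00_deg

open belt: β = asin((r2−r1)/C) = asin(0/79) = 0.0000°
wrap1 = π − 2β = 180.0000°
wrap2 = π + 2β = 180.0000°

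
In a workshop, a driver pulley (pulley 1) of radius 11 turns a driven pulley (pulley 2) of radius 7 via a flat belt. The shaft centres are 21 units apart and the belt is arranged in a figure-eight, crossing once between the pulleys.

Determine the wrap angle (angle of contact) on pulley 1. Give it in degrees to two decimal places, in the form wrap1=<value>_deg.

wrap1=297.99_deg

crossed belt: β = asin((r1+r2)/C) = asin(18/21) = 58.9973°
wrap1 = wrap2 = π + 2β = 297.9946°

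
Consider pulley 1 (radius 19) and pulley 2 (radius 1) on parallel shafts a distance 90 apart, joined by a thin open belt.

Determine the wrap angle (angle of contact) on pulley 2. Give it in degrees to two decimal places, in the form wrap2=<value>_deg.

wrap2=156.93_deg

open belt: β = asin((r2−r1)/C) = asin(-18/90) = -11.5370°
wrap1 = π − 2β = 203.0739°
wrap2 = π + 2β = 156.9261°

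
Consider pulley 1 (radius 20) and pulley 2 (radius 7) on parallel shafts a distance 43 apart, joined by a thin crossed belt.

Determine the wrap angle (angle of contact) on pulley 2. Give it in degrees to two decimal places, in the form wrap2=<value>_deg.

wrap2=257.79_deg

crossed belt: β = asin((r1+r2)/C) = asin(27/43) = 38.8959°
wrap1 = wrap2 = π + 2β = 257.7917°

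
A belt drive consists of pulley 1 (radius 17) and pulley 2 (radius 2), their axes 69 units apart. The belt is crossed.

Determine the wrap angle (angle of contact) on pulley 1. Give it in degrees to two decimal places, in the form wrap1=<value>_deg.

crossed belt: β = asin((r1+r2)/C) = asin(19/69) = 15.9836°
wrap1 = wrap2 = π + 2β = 211.9672°

wrap1=211.97_deg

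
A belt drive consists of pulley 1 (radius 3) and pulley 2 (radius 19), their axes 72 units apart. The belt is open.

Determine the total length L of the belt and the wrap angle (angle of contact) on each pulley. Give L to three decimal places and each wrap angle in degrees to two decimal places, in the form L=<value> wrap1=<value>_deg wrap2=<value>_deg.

L=216.685 wrap1=154.32_deg wrap2=205.68_deg

open belt: β = asin((r2−r1)/C) = asin(16/72) = 12.8396°
wrap1 = π − 2β = 154.3208°
wrap2 = π + 2β = 205.6792°
tangent length = C·cosβ = 70.1997
L = r1·wrap1 + r2·wrap2 + 2·C·cosβ = 3·2.6934 + 19·3.5898 + 2·70.1997 = 216.6854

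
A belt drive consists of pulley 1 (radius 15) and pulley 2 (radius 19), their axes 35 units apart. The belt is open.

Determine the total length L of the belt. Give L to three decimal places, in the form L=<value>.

L=177.272

open belt: β = asin((r2−r1)/C) = asin(4/35) = 6.5624°
wrap1 = π − 2β = 166.8751°
wrap2 = π + 2β = 193.1249°
tangent length = C·cosβ = 34.7707
L = r1·wrap1 + r2·wrap2 + 2·C·cosβ = 15·2.9125 + 19·3.3707 + 2·34.7707 = 177.2718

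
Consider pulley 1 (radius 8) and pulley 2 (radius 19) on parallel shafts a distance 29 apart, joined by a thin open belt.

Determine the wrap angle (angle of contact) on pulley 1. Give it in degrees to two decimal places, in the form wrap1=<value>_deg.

open belt: β = asin((r2−r1)/C) = asin(11/29) = 22.2910°
wrap1 = π − 2β = 135.4181°
wrap2 = π + 2β = 224.5819°

wrap1=135.42_deg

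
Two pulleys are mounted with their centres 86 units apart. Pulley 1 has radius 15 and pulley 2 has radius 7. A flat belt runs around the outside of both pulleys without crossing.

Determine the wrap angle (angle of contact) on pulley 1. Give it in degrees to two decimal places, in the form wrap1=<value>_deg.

wrap1=190.68_deg

open belt: β = asin((r2−r1)/C) = asin(-8/86) = -5.3376°
wrap1 = π − 2β = 190.6751°
wrap2 = π + 2β = 169.3249°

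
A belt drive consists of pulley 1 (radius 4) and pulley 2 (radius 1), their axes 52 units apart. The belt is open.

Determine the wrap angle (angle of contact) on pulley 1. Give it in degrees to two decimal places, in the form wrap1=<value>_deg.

open belt: β = asin((r2−r1)/C) = asin(-3/52) = -3.3074°
wrap1 = π − 2β = 186.6147°
wrap2 = π + 2β = 173.3853°

wrap1=186.61_deg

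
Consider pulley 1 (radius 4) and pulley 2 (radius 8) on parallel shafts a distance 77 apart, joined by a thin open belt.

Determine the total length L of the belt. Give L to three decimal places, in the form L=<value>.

open belt: β = asin((r2−r1)/C) = asin(4/77) = 2.9777°
wrap1 = π − 2β = 174.0445°
wrap2 = π + 2β = 185.9555°
tangent length = C·cosβ = 76.8960
L = r1·wrap1 + r2·wrap2 + 2·C·cosβ = 4·3.0376 + 8·3.2455 + 2·76.8960 = 191.9070

L=191.907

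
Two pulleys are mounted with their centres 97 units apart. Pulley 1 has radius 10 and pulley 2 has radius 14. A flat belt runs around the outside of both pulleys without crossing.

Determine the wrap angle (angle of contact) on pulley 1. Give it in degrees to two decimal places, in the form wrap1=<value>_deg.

wrap1=175.27_deg

open belt: β = asin((r2−r1)/C) = asin(4/97) = 2.3634°
wrap1 = π − 2β = 175.2732°
wrap2 = π + 2β = 184.7268°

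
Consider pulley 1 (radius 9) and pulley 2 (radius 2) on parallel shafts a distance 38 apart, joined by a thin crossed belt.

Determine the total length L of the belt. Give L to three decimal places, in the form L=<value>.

crossed belt: β = asin((r1+r2)/C) = asin(11/38) = 16.8264°
wrap1 = wrap2 = π + 2β = 213.6529°
tangent length = C·cosβ = 36.3731
L = (r1+r2)·wrap + 2·C·cosβ = 11·3.7289 + 2·36.3731 = 113.7645

L=113.765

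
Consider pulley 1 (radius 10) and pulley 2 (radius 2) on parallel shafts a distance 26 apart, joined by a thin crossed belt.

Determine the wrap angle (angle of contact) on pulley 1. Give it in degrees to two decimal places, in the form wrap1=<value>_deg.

wrap1=234.97_deg

crossed belt: β = asin((r1+r2)/C) = asin(12/26) = 27.4864°
wrap1 = wrap2 = π + 2β = 234.9729°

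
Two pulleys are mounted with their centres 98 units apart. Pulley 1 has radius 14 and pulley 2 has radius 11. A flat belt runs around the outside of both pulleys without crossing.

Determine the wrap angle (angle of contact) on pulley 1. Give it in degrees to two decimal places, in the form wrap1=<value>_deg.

wrap1=183.51_deg

open belt: β = asin((r2−r1)/C) = asin(-3/98) = -1.7542°
wrap1 = π − 2β = 183.5085°
wrap2 = π + 2β = 176.4915°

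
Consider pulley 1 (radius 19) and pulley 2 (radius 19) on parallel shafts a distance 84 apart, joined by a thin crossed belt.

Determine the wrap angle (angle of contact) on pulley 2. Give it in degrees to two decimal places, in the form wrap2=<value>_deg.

wrap2=233.79_deg

crossed belt: β = asin((r1+r2)/C) = asin(38/84) = 26.8965°
wrap1 = wrap2 = π + 2β = 233.7931°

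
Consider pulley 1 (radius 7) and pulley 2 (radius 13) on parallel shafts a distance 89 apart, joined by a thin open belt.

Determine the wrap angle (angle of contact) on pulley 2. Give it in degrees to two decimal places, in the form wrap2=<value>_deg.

wrap2=187.73_deg

open belt: β = asin((r2−r1)/C) = asin(6/89) = 3.8656°
wrap1 = π − 2β = 172.2689°
wrap2 = π + 2β = 187.7311°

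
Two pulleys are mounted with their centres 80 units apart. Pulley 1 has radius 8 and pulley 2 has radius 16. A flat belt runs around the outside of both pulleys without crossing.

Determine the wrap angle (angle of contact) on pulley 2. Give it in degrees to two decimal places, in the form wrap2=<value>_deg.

wrap2=191.48_deg

open belt: β = asin((r2−r1)/C) = asin(8/80) = 5.7392°
wrap1 = π − 2β = 168.5217°
wrap2 = π + 2β = 191.4783°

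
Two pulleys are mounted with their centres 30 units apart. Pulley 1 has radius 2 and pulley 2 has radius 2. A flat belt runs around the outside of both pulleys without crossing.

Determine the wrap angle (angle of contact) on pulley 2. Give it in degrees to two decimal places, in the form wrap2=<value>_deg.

open belt: β = asin((r2−r1)/C) = asin(0/30) = 0.0000°
wrap1 = π − 2β = 180.0000°
wrap2 = π + 2β = 180.0000°

wrap2=180.00_deg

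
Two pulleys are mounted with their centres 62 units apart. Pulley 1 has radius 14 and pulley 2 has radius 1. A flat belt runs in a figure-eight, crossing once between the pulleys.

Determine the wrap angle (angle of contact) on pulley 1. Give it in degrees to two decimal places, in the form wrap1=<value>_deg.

crossed belt: β = asin((r1+r2)/C) = asin(15/62) = 14.0008°
wrap1 = wrap2 = π + 2β = 208.0016°

wrap1=208.00_deg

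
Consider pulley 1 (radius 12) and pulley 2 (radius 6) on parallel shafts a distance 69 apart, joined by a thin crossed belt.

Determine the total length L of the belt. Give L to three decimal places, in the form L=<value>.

L=199.272

crossed belt: β = asin((r1+r2)/C) = asin(18/69) = 15.1217°
wrap1 = wrap2 = π + 2β = 210.2433°
tangent length = C·cosβ = 66.6108
L = (r1+r2)·wrap + 2·C·cosβ = 18·3.6694 + 2·66.6108 = 199.2715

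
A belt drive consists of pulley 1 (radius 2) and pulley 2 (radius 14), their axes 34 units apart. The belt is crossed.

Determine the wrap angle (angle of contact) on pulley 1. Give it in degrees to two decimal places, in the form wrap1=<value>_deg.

crossed belt: β = asin((r1+r2)/C) = asin(16/34) = 28.0725°
wrap1 = wrap2 = π + 2β = 236.1450°

wrap1=236.14_deg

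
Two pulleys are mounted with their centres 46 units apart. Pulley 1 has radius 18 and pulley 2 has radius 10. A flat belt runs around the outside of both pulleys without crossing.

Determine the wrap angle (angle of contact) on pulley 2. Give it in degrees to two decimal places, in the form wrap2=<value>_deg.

wrap2=159.97_deg

open belt: β = asin((r2−r1)/C) = asin(-8/46) = -10.0154°
wrap1 = π − 2β = 200.0308°
wrap2 = π + 2β = 159.9692°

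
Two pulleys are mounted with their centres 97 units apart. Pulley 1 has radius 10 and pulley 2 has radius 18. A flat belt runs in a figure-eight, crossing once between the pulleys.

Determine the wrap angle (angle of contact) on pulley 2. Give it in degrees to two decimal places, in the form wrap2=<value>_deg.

crossed belt: β = asin((r1+r2)/C) = asin(28/97) = 16.7777°
wrap1 = wrap2 = π + 2β = 213.5555°

wrap2=213.56_deg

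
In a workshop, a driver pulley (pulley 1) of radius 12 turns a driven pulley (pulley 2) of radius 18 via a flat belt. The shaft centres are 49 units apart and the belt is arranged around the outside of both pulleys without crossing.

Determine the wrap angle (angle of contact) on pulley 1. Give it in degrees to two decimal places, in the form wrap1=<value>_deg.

wrap1=165.93_deg

open belt: β = asin((r2−r1)/C) = asin(6/49) = 7.0335°
wrap1 = π − 2β = 165.9331°
wrap2 = π + 2β = 194.0669°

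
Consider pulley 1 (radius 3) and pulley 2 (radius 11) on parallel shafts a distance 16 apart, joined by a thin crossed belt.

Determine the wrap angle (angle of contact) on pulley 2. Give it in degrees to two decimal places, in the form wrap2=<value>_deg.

crossed belt: β = asin((r1+r2)/C) = asin(14/16) = 61.0450°
wrap1 = wrap2 = π + 2β = 302.0900°

wrap2=302.09_deg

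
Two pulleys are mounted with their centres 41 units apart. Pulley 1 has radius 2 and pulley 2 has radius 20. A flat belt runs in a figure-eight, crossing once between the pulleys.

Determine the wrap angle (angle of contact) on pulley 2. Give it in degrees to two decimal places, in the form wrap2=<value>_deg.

wrap2=244.90_deg

crossed belt: β = asin((r1+r2)/C) = asin(22/41) = 32.4515°
wrap1 = wrap2 = π + 2β = 244.9030°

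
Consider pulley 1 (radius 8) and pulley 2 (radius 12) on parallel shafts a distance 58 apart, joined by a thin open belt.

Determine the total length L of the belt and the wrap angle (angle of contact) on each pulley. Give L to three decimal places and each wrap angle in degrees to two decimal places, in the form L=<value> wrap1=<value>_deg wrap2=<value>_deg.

L=179.108 wrap1=172.09_deg wrap2=187.91_deg

open belt: β = asin((r2−r1)/C) = asin(4/58) = 3.9546°
wrap1 = π − 2β = 172.0909°
wrap2 = π + 2β = 187.9091°
tangent length = C·cosβ = 57.8619
L = r1·wrap1 + r2·wrap2 + 2·C·cosβ = 8·3.0036 + 12·3.2796 + 2·57.8619 = 179.1078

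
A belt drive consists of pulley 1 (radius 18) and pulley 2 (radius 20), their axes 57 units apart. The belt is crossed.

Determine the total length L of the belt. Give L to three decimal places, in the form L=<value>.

L=259.810

crossed belt: β = asin((r1+r2)/C) = asin(38/57) = 41.8103°
wrap1 = wrap2 = π + 2β = 263.6206°
tangent length = C·cosβ = 42.4853
L = (r1+r2)·wrap + 2·C·cosβ = 38·4.6010 + 2·42.4853 = 259.8104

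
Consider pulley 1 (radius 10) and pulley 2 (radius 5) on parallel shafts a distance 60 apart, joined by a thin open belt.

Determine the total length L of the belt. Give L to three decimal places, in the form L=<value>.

L=167.541

open belt: β = asin((r2−r1)/C) = asin(-5/60) = -4.7802°
wrap1 = π − 2β = 189.5604°
wrap2 = π + 2β = 170.4396°
tangent length = C·cosβ = 59.7913
L = r1·wrap1 + r2·wrap2 + 2·C·cosβ = 10·3.3085 + 5·2.9747 + 2·59.7913 = 167.5408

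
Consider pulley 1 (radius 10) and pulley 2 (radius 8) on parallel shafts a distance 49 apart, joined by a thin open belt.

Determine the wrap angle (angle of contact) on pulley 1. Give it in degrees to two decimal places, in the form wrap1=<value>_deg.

wrap1=184.68_deg

open belt: β = asin((r2−r1)/C) = asin(-2/49) = -2.3393°
wrap1 = π − 2β = 184.6785°
wrap2 = π + 2β = 175.3215°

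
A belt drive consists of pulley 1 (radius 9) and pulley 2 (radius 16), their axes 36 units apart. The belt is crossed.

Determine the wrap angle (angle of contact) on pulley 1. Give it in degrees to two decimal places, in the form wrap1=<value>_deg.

crossed belt: β = asin((r1+r2)/C) = asin(25/36) = 43.9830°
wrap1 = wrap2 = π + 2β = 267.9659°

wrap1=267.97_deg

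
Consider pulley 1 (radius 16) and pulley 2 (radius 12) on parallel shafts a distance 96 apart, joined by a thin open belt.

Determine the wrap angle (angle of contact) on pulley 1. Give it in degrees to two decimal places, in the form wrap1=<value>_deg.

wrap1=184.78_deg

open belt: β = asin((r2−r1)/C) = asin(-4/96) = -2.3880°
wrap1 = π − 2β = 184.7760°
wrap2 = π + 2β = 175.2240°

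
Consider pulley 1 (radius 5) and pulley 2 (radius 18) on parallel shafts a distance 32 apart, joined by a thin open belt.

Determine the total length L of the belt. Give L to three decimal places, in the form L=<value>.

open belt: β = asin((r2−r1)/C) = asin(13/32) = 23.9695°
wrap1 = π − 2β = 132.0610°
wrap2 = π + 2β = 227.9390°
tangent length = C·cosβ = 29.2404
L = r1·wrap1 + r2·wrap2 + 2·C·cosβ = 5·2.3049 + 18·3.9783 + 2·29.2404 = 141.6144

L=141.614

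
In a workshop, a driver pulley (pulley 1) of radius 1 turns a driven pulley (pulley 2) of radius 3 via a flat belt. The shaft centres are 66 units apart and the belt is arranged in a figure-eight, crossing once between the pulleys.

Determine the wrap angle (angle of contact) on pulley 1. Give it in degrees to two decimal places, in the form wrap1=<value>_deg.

wrap1=186.95_deg

crossed belt: β = asin((r1+r2)/C) = asin(4/66) = 3.4746°
wrap1 = wrap2 = π + 2β = 186.9492°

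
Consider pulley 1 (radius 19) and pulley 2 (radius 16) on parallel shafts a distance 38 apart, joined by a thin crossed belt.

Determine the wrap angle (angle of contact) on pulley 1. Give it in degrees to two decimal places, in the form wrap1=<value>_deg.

wrap1=314.16_deg

crossed belt: β = asin((r1+r2)/C) = asin(35/38) = 67.0805°
wrap1 = wrap2 = π + 2β = 314.1609°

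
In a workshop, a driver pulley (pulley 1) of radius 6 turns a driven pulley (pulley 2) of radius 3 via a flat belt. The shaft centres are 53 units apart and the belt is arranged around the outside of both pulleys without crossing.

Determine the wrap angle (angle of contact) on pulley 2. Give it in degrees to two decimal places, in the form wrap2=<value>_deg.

open belt: β = asin((r2−r1)/C) = asin(-3/53) = -3.2449°
wrap1 = π − 2β = 186.4898°
wrap2 = π + 2β = 173.5102°

wrap2=173.51_deg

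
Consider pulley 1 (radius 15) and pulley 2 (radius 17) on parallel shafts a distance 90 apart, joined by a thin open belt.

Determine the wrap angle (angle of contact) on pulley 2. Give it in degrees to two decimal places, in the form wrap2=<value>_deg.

wrap2=182.55_deg

open belt: β = asin((r2−r1)/C) = asin(2/90) = 1.2733°
wrap1 = π − 2β = 177.4533°
wrap2 = π + 2β = 182.5467°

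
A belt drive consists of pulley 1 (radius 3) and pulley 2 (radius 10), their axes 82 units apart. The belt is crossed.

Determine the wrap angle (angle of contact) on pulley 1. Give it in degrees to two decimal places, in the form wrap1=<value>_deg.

crossed belt: β = asin((r1+r2)/C) = asin(13/82) = 9.1220°
wrap1 = wrap2 = π + 2β = 198.2439°

wrap1=198.24_deg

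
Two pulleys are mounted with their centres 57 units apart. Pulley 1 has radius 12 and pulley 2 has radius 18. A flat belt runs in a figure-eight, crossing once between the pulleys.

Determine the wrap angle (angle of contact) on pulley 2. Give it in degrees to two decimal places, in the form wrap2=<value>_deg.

wrap2=243.51_deg

crossed belt: β = asin((r1+r2)/C) = asin(30/57) = 31.7569°
wrap1 = wrap2 = π + 2β = 243.5137°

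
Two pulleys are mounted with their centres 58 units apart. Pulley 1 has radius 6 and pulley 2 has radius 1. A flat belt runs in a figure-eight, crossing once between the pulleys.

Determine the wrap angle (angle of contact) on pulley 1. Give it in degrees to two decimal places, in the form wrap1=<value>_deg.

crossed belt: β = asin((r1+r2)/C) = asin(7/58) = 6.9319°
wrap1 = wrap2 = π + 2β = 193.8638°

wrap1=193.86_deg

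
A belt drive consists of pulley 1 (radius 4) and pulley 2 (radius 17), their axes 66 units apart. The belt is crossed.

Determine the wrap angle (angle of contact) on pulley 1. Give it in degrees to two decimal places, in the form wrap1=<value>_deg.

crossed belt: β = asin((r1+r2)/C) = asin(21/66) = 18.5530°
wrap1 = wrap2 = π + 2β = 217.1060°

wrap1=217.11_deg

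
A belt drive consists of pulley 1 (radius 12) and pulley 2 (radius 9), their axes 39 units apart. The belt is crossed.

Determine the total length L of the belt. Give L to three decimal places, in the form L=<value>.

L=155.582

crossed belt: β = asin((r1+r2)/C) = asin(21/39) = 32.5790°
wrap1 = wrap2 = π + 2β = 245.1579°
tangent length = C·cosβ = 32.8634
L = (r1+r2)·wrap + 2·C·cosβ = 21·4.2788 + 2·32.8634 = 155.5818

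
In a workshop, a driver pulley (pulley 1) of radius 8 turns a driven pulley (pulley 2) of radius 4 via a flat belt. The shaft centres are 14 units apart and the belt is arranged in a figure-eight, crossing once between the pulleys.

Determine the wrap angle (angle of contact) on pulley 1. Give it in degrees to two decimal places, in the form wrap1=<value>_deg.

wrap1=297.99_deg

crossed belt: β = asin((r1+r2)/C) = asin(12/14) = 58.9973°
wrap1 = wrap2 = π + 2β = 297.9946°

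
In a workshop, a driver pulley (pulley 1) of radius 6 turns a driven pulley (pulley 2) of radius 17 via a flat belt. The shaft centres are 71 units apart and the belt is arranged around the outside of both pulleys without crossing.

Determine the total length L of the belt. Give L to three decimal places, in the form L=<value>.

L=215.964

open belt: β = asin((r2−r1)/C) = asin(11/71) = 8.9127°
wrap1 = π − 2β = 162.1746°
wrap2 = π + 2β = 197.8254°
tangent length = C·cosβ = 70.1427
L = r1·wrap1 + r2·wrap2 + 2·C·cosβ = 6·2.8305 + 17·3.4527 + 2·70.1427 = 215.9643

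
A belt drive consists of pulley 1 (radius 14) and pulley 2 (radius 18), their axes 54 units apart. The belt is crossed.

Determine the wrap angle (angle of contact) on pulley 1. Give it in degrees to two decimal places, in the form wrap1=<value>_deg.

crossed belt: β = asin((r1+r2)/C) = asin(32/54) = 36.3412°
wrap1 = wrap2 = π + 2β = 252.6824°

wrap1=252.68_deg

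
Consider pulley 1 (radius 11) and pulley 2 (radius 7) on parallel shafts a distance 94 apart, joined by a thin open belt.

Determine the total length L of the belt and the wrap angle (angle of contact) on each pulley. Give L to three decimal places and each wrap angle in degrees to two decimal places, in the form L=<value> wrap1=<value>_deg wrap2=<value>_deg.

open belt: β = asin((r2−r1)/C) = asin(-4/94) = -2.4389°
wrap1 = π − 2β = 184.8777°
wrap2 = π + 2β = 175.1223°
tangent length = C·cosβ = 93.9149
L = r1·wrap1 + r2·wrap2 + 2·C·cosβ = 11·3.2267 + 7·3.0565 + 2·93.9149 = 244.7189

L=244.719 wrap1=184.88_deg wrap2=175.12_deg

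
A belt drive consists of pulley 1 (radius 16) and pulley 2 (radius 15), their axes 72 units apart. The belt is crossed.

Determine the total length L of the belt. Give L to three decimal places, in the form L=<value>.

L=254.955

crossed belt: β = asin((r1+r2)/C) = asin(31/72) = 25.5028°
wrap1 = wrap2 = π + 2β = 231.0056°
tangent length = C·cosβ = 64.9846
L = (r1+r2)·wrap + 2·C·cosβ = 31·4.0318 + 2·64.9846 = 254.9553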